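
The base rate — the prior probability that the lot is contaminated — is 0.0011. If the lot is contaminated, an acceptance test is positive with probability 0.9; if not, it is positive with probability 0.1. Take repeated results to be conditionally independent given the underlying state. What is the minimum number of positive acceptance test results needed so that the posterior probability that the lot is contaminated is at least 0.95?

Prior odds = 0.0011/0.9989 = 11/9989.
Likelihood ratio of a positive = 0.9/0.1 = 9.
Target odds: 0.95 ÷ 0.05 = 19.
Need (11/9989) × 9ⁿ ≥ 19, i.e. 9ⁿ ≥ 189791/11.
9⁴ = 6561 falls short of 189791/11 but 9⁵ = 59049 reaches it, so n = 5.

5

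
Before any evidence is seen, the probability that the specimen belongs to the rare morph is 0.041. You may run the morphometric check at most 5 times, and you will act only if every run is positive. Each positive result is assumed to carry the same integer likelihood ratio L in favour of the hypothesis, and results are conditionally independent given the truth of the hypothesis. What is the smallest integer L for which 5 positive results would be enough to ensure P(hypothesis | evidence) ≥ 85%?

3

Prior odds = 0.041/0.959 = 41/959.
Target odds = 0.85/0.15 = 17/3.
Need L⁵ ≥ 17/3 ÷ (41/959) = 16303/123.
2⁵ = 32 < 16303/123 ≤ 243 = 3⁵, so L = 3.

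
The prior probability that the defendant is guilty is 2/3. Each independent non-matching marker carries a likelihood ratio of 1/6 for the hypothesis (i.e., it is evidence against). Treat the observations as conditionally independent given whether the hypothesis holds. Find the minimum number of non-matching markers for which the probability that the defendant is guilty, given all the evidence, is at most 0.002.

4

Prior odds: (2/3) ÷ (1/3) = 2.
Likelihood ratio per non-matching marker = 1/6.
Target posterior odds = 0.002/0.998 = 1/499.
Need 2 × (1/6)ⁿ ≤ 1/499, i.e. (1/6)ⁿ ≤ 1/998.
(1/6)³ = 1/216 is still above 1/998 but (1/6)⁴ = 1/1296 is at or below it, so n = 4.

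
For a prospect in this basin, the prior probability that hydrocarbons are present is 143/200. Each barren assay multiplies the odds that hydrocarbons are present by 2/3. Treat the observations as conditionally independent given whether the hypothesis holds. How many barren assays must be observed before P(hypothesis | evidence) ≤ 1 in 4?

5

Prior odds: 0.715 ÷ 0.285 = 143/57.
Likelihood ratio per barren assay = 2/3.
Target posterior odds = 0.25/0.75 = 1/3.
Require (2/3)ⁿ ≤ 1/3 ÷ (143/57) = 19/143.
(2/3)⁴ = 16/81 is still above 19/143 but (2/3)⁵ = 32/243 is at or below it, so n = 5.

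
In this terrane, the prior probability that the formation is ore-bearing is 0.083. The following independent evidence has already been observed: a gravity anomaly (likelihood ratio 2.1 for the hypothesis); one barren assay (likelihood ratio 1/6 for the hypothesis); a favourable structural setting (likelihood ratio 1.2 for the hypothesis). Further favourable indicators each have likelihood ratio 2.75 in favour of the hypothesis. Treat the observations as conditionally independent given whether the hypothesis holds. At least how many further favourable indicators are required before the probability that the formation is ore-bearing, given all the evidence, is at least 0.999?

11

Prior odds = 0.083/0.917 = 83/917.
Combined Bayes factor of the evidence already in hand = 2.1 × (1/6) × 1.2 = 0.42.
Odds after that evidence = (83/917) × 0.42 = 249/6550.
Target odds = 0.999/0.001 = 999.
Need 2.75ⁿ ≥ 999 ÷ (249/6550) = 2181150/83.
2.75¹⁰ ≈24735.9 falls short of 2181150/83 but 2.75¹¹ ≈68023.6 reaches it, so n = 11.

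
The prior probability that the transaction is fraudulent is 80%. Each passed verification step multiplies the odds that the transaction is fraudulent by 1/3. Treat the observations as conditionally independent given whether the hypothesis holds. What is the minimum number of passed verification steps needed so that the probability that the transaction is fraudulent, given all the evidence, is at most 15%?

Prior odds: 0.8 ÷ 0.2 = 4.
Likelihood ratio per passed verification step = 1/3.
Target odds: 0.15 ÷ 0.85 = 3/17.
Need 4 × (1/3)ⁿ ≤ 3/17, i.e. (1/3)ⁿ ≤ 3/68.
(1/3)² = 1/9 is still above 3/68 but (1/3)³ = 1/27 is at or below it, so n = 3.

3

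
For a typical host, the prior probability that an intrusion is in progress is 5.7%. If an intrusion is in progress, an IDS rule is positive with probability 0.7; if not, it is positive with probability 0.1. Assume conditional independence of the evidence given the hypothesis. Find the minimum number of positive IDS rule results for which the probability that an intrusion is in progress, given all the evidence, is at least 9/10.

Prior odds: 0.057 ÷ 0.943 = 57/943.
Likelihood ratio of a positive = 0.7/0.1 = 7.
Target odds: 0.9 ÷ 0.1 = 9.
Need (57/943) × 7ⁿ ≥ 9, i.e. 7ⁿ ≥ 2829/19.
7² = 49 falls short of 2829/19 but 7³ = 343 reaches it, so n = 3.

3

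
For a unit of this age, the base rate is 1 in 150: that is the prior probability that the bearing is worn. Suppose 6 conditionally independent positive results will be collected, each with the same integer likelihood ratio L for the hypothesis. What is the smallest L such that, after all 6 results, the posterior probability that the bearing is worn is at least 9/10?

Prior odds = (1/150)/(149/150) = 1/149.
Target odds = 0.9/0.1 = 9.
Need L⁶ ≥ 9 ÷ (1/149) = 1341.
3⁶ = 729 < 1341 ≤ 4096 = 4⁶, so L = 4.

4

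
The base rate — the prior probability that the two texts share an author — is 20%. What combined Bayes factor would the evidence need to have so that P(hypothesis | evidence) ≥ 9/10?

Prior odds = 0.2/0.8 = 0.25.
Target odds = 0.9/0.1 = 9.
Required Bayes factor = 9 ÷ 0.25 = 36.

36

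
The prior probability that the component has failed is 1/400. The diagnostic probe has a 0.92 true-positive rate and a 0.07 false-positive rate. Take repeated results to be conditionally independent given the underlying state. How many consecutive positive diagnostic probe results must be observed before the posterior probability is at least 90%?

Prior odds = 0.0025/0.9975 = 1/399.
Likelihood ratio of a positive result = 0.92/0.07 = 92/7.
Target odds: 0.9 ÷ 0.1 = 9.
Require (92/7)ⁿ ≥ 9 ÷ (1/399) = 3591.
(92/7)³ = 778688/343 falls short of 3591 but (92/7)⁴ = 71639296/2401 reaches it, so n = 4.

4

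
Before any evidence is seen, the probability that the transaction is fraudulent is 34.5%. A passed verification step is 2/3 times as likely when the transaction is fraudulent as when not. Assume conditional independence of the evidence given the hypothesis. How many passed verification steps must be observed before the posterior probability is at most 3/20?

Prior odds: 0.345 ÷ 0.655 = 69/131.
Likelihood ratio per passed verification step = 2/3.
Target odds: 0.15 ÷ 0.85 = 3/17.
Require (2/3)ⁿ ≤ 3/17 ÷ (69/131) = 131/391.
(2/3)² = 4/9 is still above 131/391 but (2/3)³ = 8/27 is at or below it, so n = 3.

3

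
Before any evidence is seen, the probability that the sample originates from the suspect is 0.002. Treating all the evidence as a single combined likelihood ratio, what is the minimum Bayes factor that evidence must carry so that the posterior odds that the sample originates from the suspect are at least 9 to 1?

4491

Prior odds = 0.002/0.998 = 1/499.
Target odds = 9.
Required Bayes factor = 9 ÷ (1/499) = 4491.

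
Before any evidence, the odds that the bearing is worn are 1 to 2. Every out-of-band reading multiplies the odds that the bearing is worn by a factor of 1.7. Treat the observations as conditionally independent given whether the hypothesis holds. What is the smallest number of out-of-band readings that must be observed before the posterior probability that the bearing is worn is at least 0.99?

10

Prior odds = 0.5.
Likelihood ratio per out-of-band reading = 1.7.
Target odds: 0.99 ÷ 0.01 = 99.
Require 1.7ⁿ ≥ 99 ÷ 0.5 = 198.
1.7⁹ ≈118.588 falls short of 198 but 1.7¹⁰ ≈201.599 reaches it, so n = 10.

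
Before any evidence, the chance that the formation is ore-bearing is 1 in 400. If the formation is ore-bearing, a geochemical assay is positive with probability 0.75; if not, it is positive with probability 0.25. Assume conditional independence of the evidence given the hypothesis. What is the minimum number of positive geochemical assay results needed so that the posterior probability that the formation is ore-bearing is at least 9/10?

Prior odds: 0.0025 ÷ 0.9975 = 1/399.
Likelihood ratio of a positive = 0.75/0.25 = 3.
Target posterior odds = 0.9/0.1 = 9.
Need (1/399) × 3ⁿ ≥ 9, i.e. 3ⁿ ≥ 3591.
3⁷ = 2187 falls short of 3591 but 3⁸ = 6561 reaches it, so n = 8.

8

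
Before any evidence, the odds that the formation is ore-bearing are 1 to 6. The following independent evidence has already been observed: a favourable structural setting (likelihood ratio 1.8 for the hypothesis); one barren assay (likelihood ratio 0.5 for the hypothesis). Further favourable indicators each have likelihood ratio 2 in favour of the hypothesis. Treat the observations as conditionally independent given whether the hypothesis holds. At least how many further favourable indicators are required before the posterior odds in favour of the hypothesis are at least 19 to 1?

Prior odds = 1/6.
Combined Bayes factor of the evidence already in hand = 1.8 × 0.5 = 0.9.
Odds after that evidence = (1/6) × 0.9 = 0.15.
Target odds = 19.
Need 2ⁿ ≥ 19 ÷ 0.15 = 380/3.
2⁶ = 64 falls short of 380/3 but 2⁷ = 128 reaches it, so n = 7.

7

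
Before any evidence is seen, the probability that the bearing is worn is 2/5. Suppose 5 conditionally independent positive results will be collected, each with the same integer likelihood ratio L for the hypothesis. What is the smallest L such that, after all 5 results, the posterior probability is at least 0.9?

Prior odds = 0.4/0.6 = 2/3.
Target odds = 0.9/0.1 = 9.
Need L⁵ ≥ 9 ÷ (2/3) = 13.5.
1⁵ = 1 < 13.5 ≤ 32 = 2⁵, so L = 2.

2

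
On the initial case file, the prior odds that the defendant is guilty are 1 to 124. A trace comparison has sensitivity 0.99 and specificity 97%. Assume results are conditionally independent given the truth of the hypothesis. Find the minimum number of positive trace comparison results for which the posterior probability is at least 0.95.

Prior odds = 1/124.
False-positive rate = 1 − 0.97 = 0.03; likelihood ratio of a positive = 0.99/0.03 = 33.
Target posterior odds = 0.95/0.05 = 19.
Require 33ⁿ ≥ 19 ÷ (1/124) = 2356.
33² = 1089 falls short of 2356 but 33³ = 35937 reaches it, so n = 3.

3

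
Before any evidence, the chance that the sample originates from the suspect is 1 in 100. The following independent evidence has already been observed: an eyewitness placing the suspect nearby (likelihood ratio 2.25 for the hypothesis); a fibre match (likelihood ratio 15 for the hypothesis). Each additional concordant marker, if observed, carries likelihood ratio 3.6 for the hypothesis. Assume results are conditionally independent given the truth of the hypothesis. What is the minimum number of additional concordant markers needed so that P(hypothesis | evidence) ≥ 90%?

3

Prior odds = 0.01/0.99 = 1/99.
Combined Bayes factor of the evidence already in hand = 2.25 × 15 = 33.75.
Odds after that evidence = (1/99) × 33.75 = 15/44.
Target odds = 0.9/0.1 = 9.
Need 3.6ⁿ ≥ 9 ÷ (15/44) = 26.4.
3.6² = 12.96 falls short of 26.4 but 3.6³ = 46.656 reaches it, so n = 3.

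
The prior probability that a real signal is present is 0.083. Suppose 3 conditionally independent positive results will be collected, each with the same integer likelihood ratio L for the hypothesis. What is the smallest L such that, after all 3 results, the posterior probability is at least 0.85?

4

Prior odds = 0.083/0.917 = 83/917.
Target odds = 0.85/0.15 = 17/3.
Need L³ ≥ 17/3 ÷ (83/917) = 15589/249.
3³ = 27 < 15589/249 ≤ 64 = 4³, so L = 4.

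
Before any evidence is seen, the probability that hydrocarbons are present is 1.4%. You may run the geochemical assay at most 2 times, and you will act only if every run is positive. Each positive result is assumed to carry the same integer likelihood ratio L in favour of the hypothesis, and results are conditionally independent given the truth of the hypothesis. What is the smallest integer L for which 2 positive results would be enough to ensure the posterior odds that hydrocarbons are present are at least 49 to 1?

59

Prior odds = 0.014/0.986 = 7/493.
Target odds = 49.
Need L² ≥ 49 ÷ (7/493) = 3451.
58² = 3364 < 3451 ≤ 3481 = 59², so L = 59.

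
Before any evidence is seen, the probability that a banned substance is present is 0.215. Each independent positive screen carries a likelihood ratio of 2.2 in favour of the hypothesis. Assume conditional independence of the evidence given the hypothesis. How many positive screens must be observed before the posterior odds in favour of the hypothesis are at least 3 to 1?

Prior odds = 0.215/0.785 = 43/157.
Likelihood ratio per positive screen = 2.2.
Target odds = 3.
Require 2.2ⁿ ≥ 3 ÷ (43/157) = 471/43.
2.2³ = 10.648 falls short of 471/43 but 2.2⁴ = 23.4256 reaches it, so n = 4.

4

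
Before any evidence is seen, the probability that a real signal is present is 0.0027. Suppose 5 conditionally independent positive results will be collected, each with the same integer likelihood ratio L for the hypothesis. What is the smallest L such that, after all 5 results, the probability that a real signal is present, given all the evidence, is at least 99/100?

9

Prior odds = 0.0027/0.9973 = 27/9973.
Target odds = 0.99/0.01 = 99.
Need L⁵ ≥ 99 ÷ (27/9973) = 109703/3.
8⁵ = 32768 < 109703/3 ≤ 59049 = 9⁵, so L = 9.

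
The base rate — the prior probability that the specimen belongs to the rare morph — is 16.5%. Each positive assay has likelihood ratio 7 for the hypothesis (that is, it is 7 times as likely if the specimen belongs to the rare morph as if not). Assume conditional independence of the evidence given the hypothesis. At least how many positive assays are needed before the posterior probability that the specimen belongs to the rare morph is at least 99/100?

4

Prior odds: 0.165 ÷ 0.835 = 33/167.
Likelihood ratio per positive assay = 7.
Target posterior odds = 0.99/0.01 = 99.
Need (33/167) × 7ⁿ ≥ 99, i.e. 7ⁿ ≥ 501.
7³ = 343 falls short of 501 but 7⁴ = 2401 reaches it, so n = 4.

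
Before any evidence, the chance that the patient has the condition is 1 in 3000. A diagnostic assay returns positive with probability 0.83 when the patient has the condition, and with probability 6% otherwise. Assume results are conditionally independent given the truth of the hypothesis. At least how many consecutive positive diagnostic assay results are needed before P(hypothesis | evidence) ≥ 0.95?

Prior odds: (1/3000) ÷ (2999/3000) = 1/2999.
Likelihood ratio of a positive result = 0.83/0.06 = 83/6.
Target odds: 0.95 ÷ 0.05 = 19.
Require (83/6)ⁿ ≥ 19 ÷ (1/2999) = 56981.
(83/6)⁴ = 47458321/1296 falls short of 56981 but (83/6)⁵ ≈506564 reaches it, so n = 5.

5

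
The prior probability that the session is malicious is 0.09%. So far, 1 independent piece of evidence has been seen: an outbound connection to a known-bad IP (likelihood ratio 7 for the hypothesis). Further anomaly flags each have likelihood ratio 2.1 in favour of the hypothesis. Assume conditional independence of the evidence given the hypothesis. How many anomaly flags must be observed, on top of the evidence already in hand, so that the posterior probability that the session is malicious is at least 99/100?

Prior odds = 0.0009/0.9991 = 9/9991.
Bayes factor of the evidence already in hand = 7.
Odds after that evidence = (9/9991) × 7 = 63/9991.
Target odds = 0.99/0.01 = 99.
Need 2.1ⁿ ≥ 99 ÷ (63/9991) = 109901/7.
2.1¹³ ≈15447.2 falls short of 109901/7 but 2.1¹⁴ ≈32439.2 reaches it, so n = 14.

14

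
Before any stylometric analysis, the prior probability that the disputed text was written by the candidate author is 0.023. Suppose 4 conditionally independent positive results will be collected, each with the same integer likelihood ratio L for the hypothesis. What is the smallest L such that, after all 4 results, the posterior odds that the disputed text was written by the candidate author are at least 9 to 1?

5

Prior odds = 0.023/0.977 = 23/977.
Target odds = 9.
Need L⁴ ≥ 9 ÷ (23/977) = 8793/23.
4⁴ = 256 < 8793/23 ≤ 625 = 5⁴, so L = 5.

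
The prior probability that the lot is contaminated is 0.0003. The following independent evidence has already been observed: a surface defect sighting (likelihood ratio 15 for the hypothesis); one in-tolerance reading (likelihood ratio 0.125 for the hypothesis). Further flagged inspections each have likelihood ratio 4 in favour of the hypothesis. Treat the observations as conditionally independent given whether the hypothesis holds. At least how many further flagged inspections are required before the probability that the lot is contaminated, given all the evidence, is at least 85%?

Prior odds = 0.0003/0.9997 = 3/9997.
Combined Bayes factor of the evidence already in hand = 15 × 0.125 = 1.875.
Odds after that evidence = (3/9997) × 1.875 = 45/79976.
Target odds = 0.85/0.15 = 17/3.
Need 4ⁿ ≥ 17/3 ÷ (45/79976) = 1359592/135.
4⁶ = 4096 falls short of 1359592/135 but 4⁷ = 16384 reaches it, so n = 7.

7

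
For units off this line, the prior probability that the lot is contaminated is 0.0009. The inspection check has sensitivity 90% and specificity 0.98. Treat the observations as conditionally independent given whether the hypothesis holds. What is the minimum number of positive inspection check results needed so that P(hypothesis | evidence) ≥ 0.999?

4

Prior odds: 0.0009 ÷ 0.9991 = 9/9991.
False-positive rate = 1 − 0.98 = 0.02; likelihood ratio of a positive = 0.9/0.02 = 45.
Target posterior odds = 0.999/0.001 = 999.
Require 45ⁿ ≥ 999 ÷ (9/9991) = 1109001.
45³ = 91125 falls short of 1109001 but 45⁴ = 4100625 reaches it, so n = 4.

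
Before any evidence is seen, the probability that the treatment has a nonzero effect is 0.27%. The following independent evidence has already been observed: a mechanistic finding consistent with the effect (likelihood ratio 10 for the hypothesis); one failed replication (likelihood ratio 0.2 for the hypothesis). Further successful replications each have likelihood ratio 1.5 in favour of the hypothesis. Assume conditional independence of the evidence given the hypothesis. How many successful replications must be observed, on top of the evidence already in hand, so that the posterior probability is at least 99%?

25

Prior odds = 0.0027/0.9973 = 27/9973.
Combined Bayes factor of the evidence already in hand = 10 × 0.2 = 2.
Odds after that evidence = (27/9973) × 2 = 54/9973.
Target odds = 0.99/0.01 = 99.
Need 1.5ⁿ ≥ 99 ÷ (54/9973) = 109703/6.
1.5²⁴ ≈16834.1 falls short of 109703/6 but 1.5²⁵ ≈25251.2 reaches it, so n = 25.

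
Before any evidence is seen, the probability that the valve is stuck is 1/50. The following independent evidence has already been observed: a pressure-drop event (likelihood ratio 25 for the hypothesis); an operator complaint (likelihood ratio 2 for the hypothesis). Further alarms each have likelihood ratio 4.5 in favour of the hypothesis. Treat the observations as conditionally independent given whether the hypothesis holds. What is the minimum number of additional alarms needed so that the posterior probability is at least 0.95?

2

Prior odds = 0.02/0.98 = 1/49.
Combined Bayes factor of the evidence already in hand = 25 × 2 = 50.
Odds after that evidence = (1/49) × 50 = 50/49.
Target odds = 0.95/0.05 = 19.
Need 4.5ⁿ ≥ 19 ÷ (50/49) = 18.62.
4.5¹ = 4.5 falls short of 18.62 but 4.5² = 20.25 reaches it, so n = 2.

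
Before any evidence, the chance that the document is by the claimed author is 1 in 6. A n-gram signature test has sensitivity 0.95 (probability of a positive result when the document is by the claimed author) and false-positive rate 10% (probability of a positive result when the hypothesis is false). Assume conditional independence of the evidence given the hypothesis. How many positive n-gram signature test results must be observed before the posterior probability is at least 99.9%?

4

Prior odds = (1/6)/(5/6) = 0.2.
Likelihood ratio of a positive result = 0.95/0.1 = 9.5.
Target odds: 0.999 ÷ 0.001 = 999.
Require 9.5ⁿ ≥ 999 ÷ 0.2 = 4995.
9.5³ = 857.375 falls short of 4995 but 9.5⁴ = 8145.0625 reaches it, so n = 4.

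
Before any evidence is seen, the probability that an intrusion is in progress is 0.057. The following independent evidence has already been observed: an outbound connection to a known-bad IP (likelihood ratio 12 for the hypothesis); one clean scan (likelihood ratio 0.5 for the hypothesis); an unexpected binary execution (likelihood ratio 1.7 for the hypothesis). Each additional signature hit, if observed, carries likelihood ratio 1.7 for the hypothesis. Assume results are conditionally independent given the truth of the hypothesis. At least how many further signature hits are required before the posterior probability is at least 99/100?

Prior odds = 0.057/0.943 = 57/943.
Combined Bayes factor of the evidence already in hand = 12 × 0.5 × 1.7 = 10.2.
Odds after that evidence = (57/943) × 10.2 = 2907/4715.
Target odds = 0.99/0.01 = 99.
Need 1.7ⁿ ≥ 99 ÷ (2907/4715) = 51865/323.
1.7⁹ ≈118.588 falls short of 51865/323 but 1.7¹⁰ ≈201.599 reaches it, so n = 10.

10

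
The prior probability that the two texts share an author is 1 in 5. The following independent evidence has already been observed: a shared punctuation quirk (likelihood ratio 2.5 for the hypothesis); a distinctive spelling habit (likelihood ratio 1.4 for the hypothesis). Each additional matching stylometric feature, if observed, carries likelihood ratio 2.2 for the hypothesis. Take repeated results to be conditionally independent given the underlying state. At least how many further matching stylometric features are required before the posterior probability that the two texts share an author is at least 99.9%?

9

Prior odds = 0.2/0.8 = 0.25.
Combined Bayes factor of the evidence already in hand = 2.5 × 1.4 = 3.5.
Odds after that evidence = 0.25 × 3.5 = 0.875.
Target odds = 0.999/0.001 = 999.
Need 2.2ⁿ ≥ 999 ÷ 0.875 = 7992/7.
2.2⁸ = 214358881/390625 falls short of 7992/7 but 2.2⁹ ≈1207.27 reaches it, so n = 9.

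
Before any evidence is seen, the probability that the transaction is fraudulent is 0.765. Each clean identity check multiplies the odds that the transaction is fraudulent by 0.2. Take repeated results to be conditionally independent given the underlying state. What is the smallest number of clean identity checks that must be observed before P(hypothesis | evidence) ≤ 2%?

4

Prior odds = 0.765/0.235 = 153/47.
Likelihood ratio per clean identity check = 0.2.
Target odds: 0.02 ÷ 0.98 = 1/49.
Require 0.2ⁿ ≤ 1/49 ÷ (153/47) = 47/7497.
0.2³ = 0.008 is still above 47/7497 but 0.2⁴ = 0.0016 is at or below it, so n = 4.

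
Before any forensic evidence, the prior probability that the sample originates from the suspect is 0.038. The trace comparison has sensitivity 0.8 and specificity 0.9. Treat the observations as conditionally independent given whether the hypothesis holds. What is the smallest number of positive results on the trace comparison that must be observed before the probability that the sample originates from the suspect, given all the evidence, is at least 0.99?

4

Prior odds: 0.038 ÷ 0.962 = 19/481.
False-positive rate = 1 − 0.9 = 0.1; likelihood ratio of a positive = 0.8/0.1 = 8.
Target posterior odds = 0.99/0.01 = 99.
Require 8ⁿ ≥ 99 ÷ (19/481) = 47619/19.
8³ = 512 falls short of 47619/19 but 8⁴ = 4096 reaches it, so n = 4.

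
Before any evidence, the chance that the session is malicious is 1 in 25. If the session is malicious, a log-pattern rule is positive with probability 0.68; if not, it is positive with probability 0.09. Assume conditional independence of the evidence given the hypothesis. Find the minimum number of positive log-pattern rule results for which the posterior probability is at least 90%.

3

Prior odds = 0.04/0.96 = 1/24.
Likelihood ratio of a positive = 0.68/0.09 = 68/9.
Target posterior odds = 0.9/0.1 = 9.
Require (68/9)ⁿ ≥ 9 ÷ (1/24) = 216.
(68/9)² = 4624/81 falls short of 216 but (68/9)³ = 314432/729 reaches it, so n = 3.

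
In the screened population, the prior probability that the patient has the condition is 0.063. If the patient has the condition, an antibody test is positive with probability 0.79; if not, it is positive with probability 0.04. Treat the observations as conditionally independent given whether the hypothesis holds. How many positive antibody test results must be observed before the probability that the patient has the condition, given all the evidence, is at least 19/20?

Prior odds = 0.063/0.937 = 63/937.
Likelihood ratio of a positive = 0.79/0.04 = 19.75.
Target posterior odds = 0.95/0.05 = 19.
Need (63/937) × 19.75ⁿ ≥ 19, i.e. 19.75ⁿ ≥ 17803/63.
19.75¹ = 19.75 falls short of 17803/63 but 19.75² = 390.0625 reaches it, so n = 2.

2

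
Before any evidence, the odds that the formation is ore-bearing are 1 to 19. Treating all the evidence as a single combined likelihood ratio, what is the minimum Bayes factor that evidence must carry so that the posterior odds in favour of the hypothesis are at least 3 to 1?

57

Prior odds = 1/19.
Target odds = 3.
Required Bayes factor = 3 ÷ (1/19) = 57.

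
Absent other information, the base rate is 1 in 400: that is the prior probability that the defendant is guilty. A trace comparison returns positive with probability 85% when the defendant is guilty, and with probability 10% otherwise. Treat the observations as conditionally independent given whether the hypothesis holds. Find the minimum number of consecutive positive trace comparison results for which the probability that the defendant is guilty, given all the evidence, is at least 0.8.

4

Prior odds: 0.0025 ÷ 0.9975 = 1/399.
Likelihood ratio of a positive result = 0.85/0.1 = 8.5.
Target odds: 0.8 ÷ 0.2 = 4.
Require 8.5ⁿ ≥ 4 ÷ (1/399) = 1596.
8.5³ = 614.125 falls short of 1596 but 8.5⁴ = 5220.0625 reaches it, so n = 4.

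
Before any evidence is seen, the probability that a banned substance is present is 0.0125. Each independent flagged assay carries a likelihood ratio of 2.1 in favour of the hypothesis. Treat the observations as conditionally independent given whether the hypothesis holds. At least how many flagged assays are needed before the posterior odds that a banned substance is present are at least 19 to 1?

10

Prior odds = 0.0125/0.9875 = 1/79.
Likelihood ratio per flagged assay = 2.1.
Target odds = 19.
Need (1/79) × 2.1ⁿ ≥ 19, i.e. 2.1ⁿ ≥ 1501.
2.1⁹ ≈794.28 falls short of 1501 but 2.1¹⁰ ≈1667.99 reaches it, so n = 10.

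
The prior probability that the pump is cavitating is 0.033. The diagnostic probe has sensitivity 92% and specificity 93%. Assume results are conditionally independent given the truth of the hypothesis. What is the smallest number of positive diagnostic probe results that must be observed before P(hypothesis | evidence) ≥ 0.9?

3

Prior odds = 0.033/0.967 = 33/967.
False-positive rate = 1 − 0.93 = 0.07; likelihood ratio of a positive = 0.92/0.07 = 92/7.
Target odds: 0.9 ÷ 0.1 = 9.
Require (92/7)ⁿ ≥ 9 ÷ (33/967) = 2901/11.
(92/7)² = 8464/49 falls short of 2901/11 but (92/7)³ = 778688/343 reaches it, so n = 3.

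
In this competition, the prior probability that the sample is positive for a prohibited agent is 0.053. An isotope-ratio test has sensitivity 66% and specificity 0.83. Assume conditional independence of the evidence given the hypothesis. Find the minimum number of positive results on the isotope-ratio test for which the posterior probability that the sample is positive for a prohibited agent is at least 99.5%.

Prior odds = 0.053/0.947 = 53/947.
False-positive rate = 1 − 0.83 = 0.17; likelihood ratio of a positive = 0.66/0.17 = 66/17.
Target odds: 0.995 ÷ 0.005 = 199.
Need (53/947) × (66/17)ⁿ ≥ 199, i.e. (66/17)ⁿ ≥ 188453/53.
(66/17)⁶ ≈3424.29 falls short of 188453/53 but (66/17)⁷ ≈13294.3 reaches it, so n = 7.

7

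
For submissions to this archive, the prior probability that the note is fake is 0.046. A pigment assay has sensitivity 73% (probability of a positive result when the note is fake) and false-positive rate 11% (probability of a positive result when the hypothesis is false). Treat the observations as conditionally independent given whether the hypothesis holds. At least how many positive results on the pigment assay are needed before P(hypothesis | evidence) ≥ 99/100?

5

Prior odds = 0.046/0.954 = 23/477.
Likelihood ratio of a positive result = 0.73/0.11 = 73/11.
Target odds: 0.99 ÷ 0.01 = 99.
Need (23/477) × (73/11)ⁿ ≥ 99, i.e. (73/11)ⁿ ≥ 47223/23.
(73/11)⁴ = 28398241/14641 falls short of 47223/23 but (73/11)⁵ ≈12872.1 reaches it, so n = 5.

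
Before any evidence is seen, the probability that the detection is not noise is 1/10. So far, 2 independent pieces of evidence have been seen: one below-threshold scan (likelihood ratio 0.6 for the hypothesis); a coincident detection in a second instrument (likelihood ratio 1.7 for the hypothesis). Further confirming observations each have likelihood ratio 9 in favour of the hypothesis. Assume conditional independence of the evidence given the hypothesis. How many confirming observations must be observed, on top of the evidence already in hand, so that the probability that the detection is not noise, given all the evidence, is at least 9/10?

2

Prior odds = 0.1/0.9 = 1/9.
Combined Bayes factor of the evidence already in hand = 0.6 × 1.7 = 1.02.
Odds after that evidence = (1/9) × 1.02 = 17/150.
Target odds = 0.9/0.1 = 9.
Need 9ⁿ ≥ 9 ÷ (17/150) = 1350/17.
9¹ = 9 falls short of 1350/17 but 9² = 81 reaches it, so n = 2.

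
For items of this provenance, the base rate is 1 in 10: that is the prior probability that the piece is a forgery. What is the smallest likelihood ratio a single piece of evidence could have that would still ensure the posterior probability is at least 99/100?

891

Prior odds = 0.1/0.9 = 1/9.
Target odds = 0.99/0.01 = 99.
Required Bayes factor = 99 ÷ (1/9) = 891.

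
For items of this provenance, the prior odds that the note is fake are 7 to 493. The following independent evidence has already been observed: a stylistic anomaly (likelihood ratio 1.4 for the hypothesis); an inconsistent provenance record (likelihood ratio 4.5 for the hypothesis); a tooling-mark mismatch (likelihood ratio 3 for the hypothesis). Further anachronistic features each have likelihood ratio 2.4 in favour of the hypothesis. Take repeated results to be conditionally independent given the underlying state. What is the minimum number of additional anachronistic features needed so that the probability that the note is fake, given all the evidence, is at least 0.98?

6

Prior odds = 7/493.
Combined Bayes factor of the evidence already in hand = 1.4 × 4.5 × 3 = 18.9.
Odds after that evidence = (7/493) × 18.9 = 1323/4930.
Target odds = 0.98/0.02 = 49.
Need 2.4ⁿ ≥ 49 ÷ (1323/4930) = 4930/27.
2.4⁵ = 79.62624 falls short of 4930/27 but 2.4⁶ = 2985984/15625 reaches it, so n = 6.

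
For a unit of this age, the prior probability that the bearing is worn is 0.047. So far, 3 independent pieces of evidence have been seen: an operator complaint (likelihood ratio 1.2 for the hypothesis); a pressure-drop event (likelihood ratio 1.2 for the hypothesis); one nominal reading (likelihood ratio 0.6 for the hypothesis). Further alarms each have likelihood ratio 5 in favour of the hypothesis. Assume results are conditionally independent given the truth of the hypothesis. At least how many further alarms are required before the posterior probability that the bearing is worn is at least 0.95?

Prior odds = 0.047/0.953 = 47/953.
Combined Bayes factor of the evidence already in hand = 1.2 × 1.2 × 0.6 = 0.864.
Odds after that evidence = (47/953) × 0.864 = 5076/119125.
Target odds = 0.95/0.05 = 19.
Need 5ⁿ ≥ 19 ÷ (5076/119125) = 2263375/5076.
5³ = 125 falls short of 2263375/5076 but 5⁴ = 625 reaches it, so n = 4.

4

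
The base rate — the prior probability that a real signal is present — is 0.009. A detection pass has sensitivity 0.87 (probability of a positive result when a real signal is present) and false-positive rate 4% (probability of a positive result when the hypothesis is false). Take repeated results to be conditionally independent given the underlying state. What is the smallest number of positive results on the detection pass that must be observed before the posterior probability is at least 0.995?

Prior odds: 0.009 ÷ 0.991 = 9/991.
Likelihood ratio of a positive result = 0.87/0.04 = 21.75.
Target odds: 0.995 ÷ 0.005 = 199.
Need (9/991) × 21.75ⁿ ≥ 199, i.e. 21.75ⁿ ≥ 197209/9.
21.75³ = 658503/64 falls short of 197209/9 but 21.75⁴ = 57289761/256 reaches it, so n = 4.

4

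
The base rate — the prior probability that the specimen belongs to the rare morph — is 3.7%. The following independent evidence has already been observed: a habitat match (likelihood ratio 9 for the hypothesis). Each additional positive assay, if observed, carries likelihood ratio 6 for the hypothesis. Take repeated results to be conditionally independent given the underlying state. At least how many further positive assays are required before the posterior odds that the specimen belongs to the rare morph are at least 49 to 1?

Prior odds = 0.037/0.963 = 37/963.
Bayes factor of the evidence already in hand = 9.
Odds after that evidence = (37/963) × 9 = 37/107.
Target odds = 49.
Need 6ⁿ ≥ 49 ÷ (37/107) = 5243/37.
6² = 36 falls short of 5243/37 but 6³ = 216 reaches it, so n = 3.

3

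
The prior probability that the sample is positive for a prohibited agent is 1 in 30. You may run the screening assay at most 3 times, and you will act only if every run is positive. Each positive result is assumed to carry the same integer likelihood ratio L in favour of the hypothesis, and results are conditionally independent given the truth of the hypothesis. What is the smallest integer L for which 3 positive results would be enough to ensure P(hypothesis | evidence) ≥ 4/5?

5

Prior odds = (1/30)/(29/30) = 1/29.
Target odds = 0.8/0.2 = 4.
Need L³ ≥ 4 ÷ (1/29) = 116.
4³ = 64 < 116 ≤ 125 = 5³, so L = 5.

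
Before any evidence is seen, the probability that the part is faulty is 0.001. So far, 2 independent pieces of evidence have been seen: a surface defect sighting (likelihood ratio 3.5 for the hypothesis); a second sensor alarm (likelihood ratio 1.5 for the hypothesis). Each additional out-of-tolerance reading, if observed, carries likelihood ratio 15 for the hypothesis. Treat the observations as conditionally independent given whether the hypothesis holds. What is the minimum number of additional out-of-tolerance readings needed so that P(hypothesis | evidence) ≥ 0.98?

Prior odds = 0.001/0.999 = 1/999.
Combined Bayes factor of the evidence already in hand = 3.5 × 1.5 = 5.25.
Odds after that evidence = (1/999) × 5.25 = 7/1332.
Target odds = 0.98/0.02 = 49.
Need 15ⁿ ≥ 49 ÷ (7/1332) = 9324.
15³ = 3375 falls short of 9324 but 15⁴ = 50625 reaches it, so n = 4.

4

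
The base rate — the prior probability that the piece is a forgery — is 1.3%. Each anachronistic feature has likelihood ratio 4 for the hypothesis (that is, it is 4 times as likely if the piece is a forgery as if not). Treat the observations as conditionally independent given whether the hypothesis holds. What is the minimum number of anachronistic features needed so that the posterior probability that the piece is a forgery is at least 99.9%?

9

Prior odds: 0.013 ÷ 0.987 = 13/987.
Likelihood ratio per anachronistic feature = 4.
Target odds: 0.999 ÷ 0.001 = 999.
Need (13/987) × 4ⁿ ≥ 999, i.e. 4ⁿ ≥ 986013/13.
4⁸ = 65536 falls short of 986013/13 but 4⁹ = 262144 reaches it, so n = 9.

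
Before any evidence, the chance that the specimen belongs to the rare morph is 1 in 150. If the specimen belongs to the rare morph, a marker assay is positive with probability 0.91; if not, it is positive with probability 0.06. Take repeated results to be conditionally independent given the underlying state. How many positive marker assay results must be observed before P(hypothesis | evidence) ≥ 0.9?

3

Prior odds: (1/150) ÷ (149/150) = 1/149.
Likelihood ratio of a positive = 0.91/0.06 = 91/6.
Target posterior odds = 0.9/0.1 = 9.
Need (1/149) × (91/6)ⁿ ≥ 9, i.e. (91/6)ⁿ ≥ 1341.
(91/6)² = 8281/36 falls short of 1341 but (91/6)³ = 753571/216 reaches it, so n = 3.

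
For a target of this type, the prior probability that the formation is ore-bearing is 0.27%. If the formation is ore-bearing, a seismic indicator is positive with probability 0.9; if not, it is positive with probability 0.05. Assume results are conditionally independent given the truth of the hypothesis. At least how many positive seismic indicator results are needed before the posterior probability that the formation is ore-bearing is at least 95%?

4

Prior odds = 0.0027/0.9973 = 27/9973.
Likelihood ratio of a positive = 0.9/0.05 = 18.
Target posterior odds = 0.95/0.05 = 19.
Need (27/9973) × 18ⁿ ≥ 19, i.e. 18ⁿ ≥ 189487/27.
18³ = 5832 falls short of 189487/27 but 18⁴ = 104976 reaches it, so n = 4.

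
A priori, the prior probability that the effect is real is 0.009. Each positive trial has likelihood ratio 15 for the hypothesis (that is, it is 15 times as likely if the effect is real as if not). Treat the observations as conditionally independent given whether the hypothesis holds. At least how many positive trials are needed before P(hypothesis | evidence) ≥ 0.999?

5

Prior odds = 0.009/0.991 = 9/991.
Likelihood ratio per positive trial = 15.
Target odds: 0.999 ÷ 0.001 = 999.
Need (9/991) × 15ⁿ ≥ 999, i.e. 15ⁿ ≥ 110001.
15⁴ = 50625 falls short of 110001 but 15⁵ = 759375 reaches it, so n = 5.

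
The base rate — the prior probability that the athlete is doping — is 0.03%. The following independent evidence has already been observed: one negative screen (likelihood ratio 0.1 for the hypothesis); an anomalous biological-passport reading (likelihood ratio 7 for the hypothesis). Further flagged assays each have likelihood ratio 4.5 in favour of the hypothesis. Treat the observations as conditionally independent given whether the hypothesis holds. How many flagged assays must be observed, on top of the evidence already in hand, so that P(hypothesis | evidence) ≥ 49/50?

9

Prior odds = 0.0003/0.9997 = 3/9997.
Combined Bayes factor of the evidence already in hand = 0.1 × 7 = 0.7.
Odds after that evidence = (3/9997) × 0.7 = 21/99970.
Target odds = 0.98/0.02 = 49.
Need 4.5ⁿ ≥ 49 ÷ (21/99970) = 699790/3.
4.5⁸ = 43046721/256 falls short of 699790/3 but 4.5⁹ = 387420489/512 reaches it, so n = 9.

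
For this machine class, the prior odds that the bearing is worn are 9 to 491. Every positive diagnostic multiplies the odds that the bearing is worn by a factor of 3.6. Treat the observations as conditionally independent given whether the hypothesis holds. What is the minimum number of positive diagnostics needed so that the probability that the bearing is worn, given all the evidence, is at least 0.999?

9

Prior odds = 9/491.
Likelihood ratio per positive diagnostic = 3.6.
Target posterior odds = 0.999/0.001 = 999.
Need (9/491) × 3.6ⁿ ≥ 999, i.e. 3.6ⁿ ≥ 54501.
3.6⁸ ≈28211.1 falls short of 54501 but 3.6⁹ ≈101560 reaches it, so n = 9.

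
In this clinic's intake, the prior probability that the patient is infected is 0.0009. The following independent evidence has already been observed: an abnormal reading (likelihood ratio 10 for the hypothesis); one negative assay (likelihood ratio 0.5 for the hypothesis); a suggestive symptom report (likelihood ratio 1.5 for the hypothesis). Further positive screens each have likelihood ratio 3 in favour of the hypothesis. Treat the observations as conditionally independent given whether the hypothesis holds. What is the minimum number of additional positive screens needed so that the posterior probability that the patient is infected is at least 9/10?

Prior odds = 0.0009/0.9991 = 9/9991.
Combined Bayes factor of the evidence already in hand = 10 × 0.5 × 1.5 = 7.5.
Odds after that evidence = (9/9991) × 7.5 = 135/19982.
Target odds = 0.9/0.1 = 9.
Need 3ⁿ ≥ 9 ÷ (135/19982) = 19982/15.
3⁶ = 729 falls short of 19982/15 but 3⁷ = 2187 reaches it, so n = 7.

7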